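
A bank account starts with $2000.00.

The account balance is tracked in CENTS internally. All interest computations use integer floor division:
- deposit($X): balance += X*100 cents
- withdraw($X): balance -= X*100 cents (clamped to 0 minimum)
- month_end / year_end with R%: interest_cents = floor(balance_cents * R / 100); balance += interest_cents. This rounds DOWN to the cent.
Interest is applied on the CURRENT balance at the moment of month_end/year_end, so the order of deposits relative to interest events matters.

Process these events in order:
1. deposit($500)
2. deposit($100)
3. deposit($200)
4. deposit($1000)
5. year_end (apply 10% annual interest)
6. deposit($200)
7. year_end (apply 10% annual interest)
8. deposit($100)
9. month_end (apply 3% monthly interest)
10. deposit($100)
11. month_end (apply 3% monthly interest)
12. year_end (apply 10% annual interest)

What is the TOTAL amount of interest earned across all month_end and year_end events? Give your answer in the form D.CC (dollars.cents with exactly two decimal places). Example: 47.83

Answer: 1652.55

Derivation:
After 1 (deposit($500)): balance=$2500.00 total_interest=$0.00
After 2 (deposit($100)): balance=$2600.00 total_interest=$0.00
After 3 (deposit($200)): balance=$2800.00 total_interest=$0.00
After 4 (deposit($1000)): balance=$3800.00 total_interest=$0.00
After 5 (year_end (apply 10% annual interest)): balance=$4180.00 total_interest=$380.00
After 6 (deposit($200)): balance=$4380.00 total_interest=$380.00
After 7 (year_end (apply 10% annual interest)): balance=$4818.00 total_interest=$818.00
After 8 (deposit($100)): balance=$4918.00 total_interest=$818.00
After 9 (month_end (apply 3% monthly interest)): balance=$5065.54 total_interest=$965.54
After 10 (deposit($100)): balance=$5165.54 total_interest=$965.54
After 11 (month_end (apply 3% monthly interest)): balance=$5320.50 total_interest=$1120.50
After 12 (year_end (apply 10% annual interest)): balance=$5852.55 total_interest=$1652.55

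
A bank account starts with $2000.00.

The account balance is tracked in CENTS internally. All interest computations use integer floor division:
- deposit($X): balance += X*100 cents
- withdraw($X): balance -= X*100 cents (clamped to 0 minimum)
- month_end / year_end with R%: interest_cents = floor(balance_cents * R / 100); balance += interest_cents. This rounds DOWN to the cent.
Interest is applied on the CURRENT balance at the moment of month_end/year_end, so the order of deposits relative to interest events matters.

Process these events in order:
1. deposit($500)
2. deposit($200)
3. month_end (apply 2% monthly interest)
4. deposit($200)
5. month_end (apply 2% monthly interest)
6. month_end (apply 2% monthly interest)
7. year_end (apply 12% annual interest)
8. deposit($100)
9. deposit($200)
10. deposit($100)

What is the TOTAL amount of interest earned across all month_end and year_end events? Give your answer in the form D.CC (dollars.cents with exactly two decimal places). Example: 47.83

After 1 (deposit($500)): balance=$2500.00 total_interest=$0.00
After 2 (deposit($200)): balance=$2700.00 total_interest=$0.00
After 3 (month_end (apply 2% monthly interest)): balance=$2754.00 total_interest=$54.00
After 4 (deposit($200)): balance=$2954.00 total_interest=$54.00
After 5 (month_end (apply 2% monthly interest)): balance=$3013.08 total_interest=$113.08
After 6 (month_end (apply 2% monthly interest)): balance=$3073.34 total_interest=$173.34
After 7 (year_end (apply 12% annual interest)): balance=$3442.14 total_interest=$542.14
After 8 (deposit($100)): balance=$3542.14 total_interest=$542.14
After 9 (deposit($200)): balance=$3742.14 total_interest=$542.14
After 10 (deposit($100)): balance=$3842.14 total_interest=$542.14

Answer: 542.14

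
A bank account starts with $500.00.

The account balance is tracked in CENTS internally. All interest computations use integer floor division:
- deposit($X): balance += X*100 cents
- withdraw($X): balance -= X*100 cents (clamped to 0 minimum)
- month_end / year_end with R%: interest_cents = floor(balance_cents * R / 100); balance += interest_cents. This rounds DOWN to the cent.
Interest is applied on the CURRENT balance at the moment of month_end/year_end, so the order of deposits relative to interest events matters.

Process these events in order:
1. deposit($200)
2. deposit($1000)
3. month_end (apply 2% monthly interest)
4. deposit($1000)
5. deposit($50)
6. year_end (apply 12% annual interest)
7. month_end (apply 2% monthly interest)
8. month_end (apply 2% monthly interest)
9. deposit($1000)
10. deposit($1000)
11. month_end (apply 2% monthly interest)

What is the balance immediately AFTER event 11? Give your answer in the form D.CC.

Answer: 5348.92

Derivation:
After 1 (deposit($200)): balance=$700.00 total_interest=$0.00
After 2 (deposit($1000)): balance=$1700.00 total_interest=$0.00
After 3 (month_end (apply 2% monthly interest)): balance=$1734.00 total_interest=$34.00
After 4 (deposit($1000)): balance=$2734.00 total_interest=$34.00
After 5 (deposit($50)): balance=$2784.00 total_interest=$34.00
After 6 (year_end (apply 12% annual interest)): balance=$3118.08 total_interest=$368.08
After 7 (month_end (apply 2% monthly interest)): balance=$3180.44 total_interest=$430.44
After 8 (month_end (apply 2% monthly interest)): balance=$3244.04 total_interest=$494.04
After 9 (deposit($1000)): balance=$4244.04 total_interest=$494.04
After 10 (deposit($1000)): balance=$5244.04 total_interest=$494.04
After 11 (month_end (apply 2% monthly interest)): balance=$5348.92 total_interest=$598.92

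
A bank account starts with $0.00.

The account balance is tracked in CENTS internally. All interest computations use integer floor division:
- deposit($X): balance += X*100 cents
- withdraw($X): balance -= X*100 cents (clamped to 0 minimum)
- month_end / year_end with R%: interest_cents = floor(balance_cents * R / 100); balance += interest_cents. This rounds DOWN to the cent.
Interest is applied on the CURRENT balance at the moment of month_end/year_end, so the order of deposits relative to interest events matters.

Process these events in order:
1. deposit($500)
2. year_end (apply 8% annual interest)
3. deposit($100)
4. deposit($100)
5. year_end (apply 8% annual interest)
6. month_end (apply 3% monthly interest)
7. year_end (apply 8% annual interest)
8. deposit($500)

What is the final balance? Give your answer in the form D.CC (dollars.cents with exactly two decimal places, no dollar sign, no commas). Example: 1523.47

After 1 (deposit($500)): balance=$500.00 total_interest=$0.00
After 2 (year_end (apply 8% annual interest)): balance=$540.00 total_interest=$40.00
After 3 (deposit($100)): balance=$640.00 total_interest=$40.00
After 4 (deposit($100)): balance=$740.00 total_interest=$40.00
After 5 (year_end (apply 8% annual interest)): balance=$799.20 total_interest=$99.20
After 6 (month_end (apply 3% monthly interest)): balance=$823.17 total_interest=$123.17
After 7 (year_end (apply 8% annual interest)): balance=$889.02 total_interest=$189.02
After 8 (deposit($500)): balance=$1389.02 total_interest=$189.02

Answer: 1389.02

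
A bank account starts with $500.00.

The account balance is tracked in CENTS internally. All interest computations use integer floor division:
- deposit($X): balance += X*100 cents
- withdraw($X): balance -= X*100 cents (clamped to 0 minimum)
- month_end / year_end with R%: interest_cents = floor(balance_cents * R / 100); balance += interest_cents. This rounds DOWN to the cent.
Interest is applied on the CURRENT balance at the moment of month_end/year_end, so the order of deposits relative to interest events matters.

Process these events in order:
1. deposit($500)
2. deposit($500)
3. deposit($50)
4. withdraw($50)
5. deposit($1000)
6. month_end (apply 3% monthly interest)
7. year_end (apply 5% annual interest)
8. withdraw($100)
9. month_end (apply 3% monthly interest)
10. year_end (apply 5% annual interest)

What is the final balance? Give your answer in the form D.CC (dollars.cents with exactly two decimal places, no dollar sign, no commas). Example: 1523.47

Answer: 2815.95

Derivation:
After 1 (deposit($500)): balance=$1000.00 total_interest=$0.00
After 2 (deposit($500)): balance=$1500.00 total_interest=$0.00
After 3 (deposit($50)): balance=$1550.00 total_interest=$0.00
After 4 (withdraw($50)): balance=$1500.00 total_interest=$0.00
After 5 (deposit($1000)): balance=$2500.00 total_interest=$0.00
After 6 (month_end (apply 3% monthly interest)): balance=$2575.00 total_interest=$75.00
After 7 (year_end (apply 5% annual interest)): balance=$2703.75 total_interest=$203.75
After 8 (withdraw($100)): balance=$2603.75 total_interest=$203.75
After 9 (month_end (apply 3% monthly interest)): balance=$2681.86 total_interest=$281.86
After 10 (year_end (apply 5% annual interest)): balance=$2815.95 total_interest=$415.95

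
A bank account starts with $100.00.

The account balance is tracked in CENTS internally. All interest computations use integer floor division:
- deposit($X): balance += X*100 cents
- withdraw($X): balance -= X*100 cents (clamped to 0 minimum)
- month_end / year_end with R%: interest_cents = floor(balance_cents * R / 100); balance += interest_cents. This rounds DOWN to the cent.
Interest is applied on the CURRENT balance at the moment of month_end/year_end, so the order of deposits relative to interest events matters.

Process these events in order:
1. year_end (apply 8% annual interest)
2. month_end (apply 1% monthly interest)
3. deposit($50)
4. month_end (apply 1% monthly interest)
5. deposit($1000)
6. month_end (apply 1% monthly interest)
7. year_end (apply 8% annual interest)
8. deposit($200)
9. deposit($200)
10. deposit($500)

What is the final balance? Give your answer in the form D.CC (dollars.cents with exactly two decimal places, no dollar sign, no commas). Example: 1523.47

Answer: 2166.05

Derivation:
After 1 (year_end (apply 8% annual interest)): balance=$108.00 total_interest=$8.00
After 2 (month_end (apply 1% monthly interest)): balance=$109.08 total_interest=$9.08
After 3 (deposit($50)): balance=$159.08 total_interest=$9.08
After 4 (month_end (apply 1% monthly interest)): balance=$160.67 total_interest=$10.67
After 5 (deposit($1000)): balance=$1160.67 total_interest=$10.67
After 6 (month_end (apply 1% monthly interest)): balance=$1172.27 total_interest=$22.27
After 7 (year_end (apply 8% annual interest)): balance=$1266.05 total_interest=$116.05
After 8 (deposit($200)): balance=$1466.05 total_interest=$116.05
After 9 (deposit($200)): balance=$1666.05 total_interest=$116.05
After 10 (deposit($500)): balance=$2166.05 total_interest=$116.05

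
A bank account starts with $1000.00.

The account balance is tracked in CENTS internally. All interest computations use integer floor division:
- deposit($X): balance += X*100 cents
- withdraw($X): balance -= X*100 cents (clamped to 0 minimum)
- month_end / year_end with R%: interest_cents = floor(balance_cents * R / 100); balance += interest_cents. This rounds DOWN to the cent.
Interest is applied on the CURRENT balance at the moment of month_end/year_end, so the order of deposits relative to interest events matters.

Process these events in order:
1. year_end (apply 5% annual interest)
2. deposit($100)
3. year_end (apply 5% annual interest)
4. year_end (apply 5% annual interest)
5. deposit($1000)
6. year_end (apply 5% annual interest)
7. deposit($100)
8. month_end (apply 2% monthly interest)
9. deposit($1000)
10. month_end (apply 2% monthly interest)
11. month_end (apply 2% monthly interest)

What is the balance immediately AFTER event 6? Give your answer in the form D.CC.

After 1 (year_end (apply 5% annual interest)): balance=$1050.00 total_interest=$50.00
After 2 (deposit($100)): balance=$1150.00 total_interest=$50.00
After 3 (year_end (apply 5% annual interest)): balance=$1207.50 total_interest=$107.50
After 4 (year_end (apply 5% annual interest)): balance=$1267.87 total_interest=$167.87
After 5 (deposit($1000)): balance=$2267.87 total_interest=$167.87
After 6 (year_end (apply 5% annual interest)): balance=$2381.26 total_interest=$281.26

Answer: 2381.26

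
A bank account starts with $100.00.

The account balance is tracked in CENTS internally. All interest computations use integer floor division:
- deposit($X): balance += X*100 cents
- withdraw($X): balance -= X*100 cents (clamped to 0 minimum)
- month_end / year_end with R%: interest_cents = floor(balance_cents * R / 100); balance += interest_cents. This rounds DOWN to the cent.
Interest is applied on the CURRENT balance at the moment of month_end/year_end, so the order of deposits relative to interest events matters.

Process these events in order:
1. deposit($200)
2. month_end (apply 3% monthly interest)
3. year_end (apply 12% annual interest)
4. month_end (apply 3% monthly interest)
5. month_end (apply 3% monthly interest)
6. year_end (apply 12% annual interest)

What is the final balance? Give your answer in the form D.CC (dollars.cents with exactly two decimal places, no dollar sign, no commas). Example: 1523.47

After 1 (deposit($200)): balance=$300.00 total_interest=$0.00
After 2 (month_end (apply 3% monthly interest)): balance=$309.00 total_interest=$9.00
After 3 (year_end (apply 12% annual interest)): balance=$346.08 total_interest=$46.08
After 4 (month_end (apply 3% monthly interest)): balance=$356.46 total_interest=$56.46
After 5 (month_end (apply 3% monthly interest)): balance=$367.15 total_interest=$67.15
After 6 (year_end (apply 12% annual interest)): balance=$411.20 total_interest=$111.20

Answer: 411.20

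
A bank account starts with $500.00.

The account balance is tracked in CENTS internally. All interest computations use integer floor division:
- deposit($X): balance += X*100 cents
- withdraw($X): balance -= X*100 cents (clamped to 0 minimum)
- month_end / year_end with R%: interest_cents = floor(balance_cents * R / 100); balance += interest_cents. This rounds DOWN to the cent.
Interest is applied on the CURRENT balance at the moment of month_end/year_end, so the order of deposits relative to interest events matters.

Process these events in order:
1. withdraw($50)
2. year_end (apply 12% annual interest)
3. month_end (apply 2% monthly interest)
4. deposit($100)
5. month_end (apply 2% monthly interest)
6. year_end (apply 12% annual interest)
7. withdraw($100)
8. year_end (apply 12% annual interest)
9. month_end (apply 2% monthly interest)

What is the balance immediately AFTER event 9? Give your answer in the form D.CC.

After 1 (withdraw($50)): balance=$450.00 total_interest=$0.00
After 2 (year_end (apply 12% annual interest)): balance=$504.00 total_interest=$54.00
After 3 (month_end (apply 2% monthly interest)): balance=$514.08 total_interest=$64.08
After 4 (deposit($100)): balance=$614.08 total_interest=$64.08
After 5 (month_end (apply 2% monthly interest)): balance=$626.36 total_interest=$76.36
After 6 (year_end (apply 12% annual interest)): balance=$701.52 total_interest=$151.52
After 7 (withdraw($100)): balance=$601.52 total_interest=$151.52
After 8 (year_end (apply 12% annual interest)): balance=$673.70 total_interest=$223.70
After 9 (month_end (apply 2% monthly interest)): balance=$687.17 total_interest=$237.17

Answer: 687.17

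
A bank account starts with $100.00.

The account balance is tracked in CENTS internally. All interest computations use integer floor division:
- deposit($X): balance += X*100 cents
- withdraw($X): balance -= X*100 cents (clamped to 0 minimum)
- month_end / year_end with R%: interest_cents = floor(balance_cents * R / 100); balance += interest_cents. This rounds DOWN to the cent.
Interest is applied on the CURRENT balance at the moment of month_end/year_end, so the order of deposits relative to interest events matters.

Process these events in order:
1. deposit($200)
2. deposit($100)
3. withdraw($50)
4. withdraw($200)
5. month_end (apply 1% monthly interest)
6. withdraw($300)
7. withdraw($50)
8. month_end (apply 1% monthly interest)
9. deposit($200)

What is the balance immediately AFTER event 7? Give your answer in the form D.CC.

Answer: 0.00

Derivation:
After 1 (deposit($200)): balance=$300.00 total_interest=$0.00
After 2 (deposit($100)): balance=$400.00 total_interest=$0.00
After 3 (withdraw($50)): balance=$350.00 total_interest=$0.00
After 4 (withdraw($200)): balance=$150.00 total_interest=$0.00
After 5 (month_end (apply 1% monthly interest)): balance=$151.50 total_interest=$1.50
After 6 (withdraw($300)): balance=$0.00 total_interest=$1.50
After 7 (withdraw($50)): balance=$0.00 total_interest=$1.50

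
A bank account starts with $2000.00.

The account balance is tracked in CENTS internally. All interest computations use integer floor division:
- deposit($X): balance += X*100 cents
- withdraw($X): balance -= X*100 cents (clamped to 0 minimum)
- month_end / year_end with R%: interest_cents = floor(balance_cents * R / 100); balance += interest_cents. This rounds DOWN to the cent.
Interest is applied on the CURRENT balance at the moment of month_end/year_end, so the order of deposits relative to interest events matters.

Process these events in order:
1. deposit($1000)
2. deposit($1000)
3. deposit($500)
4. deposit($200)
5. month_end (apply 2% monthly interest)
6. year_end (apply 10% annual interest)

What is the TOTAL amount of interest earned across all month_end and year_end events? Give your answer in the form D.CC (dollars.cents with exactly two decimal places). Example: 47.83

Answer: 573.40

Derivation:
After 1 (deposit($1000)): balance=$3000.00 total_interest=$0.00
After 2 (deposit($1000)): balance=$4000.00 total_interest=$0.00
After 3 (deposit($500)): balance=$4500.00 total_interest=$0.00
After 4 (deposit($200)): balance=$4700.00 total_interest=$0.00
After 5 (month_end (apply 2% monthly interest)): balance=$4794.00 total_interest=$94.00
After 6 (year_end (apply 10% annual interest)): balance=$5273.40 total_interest=$573.40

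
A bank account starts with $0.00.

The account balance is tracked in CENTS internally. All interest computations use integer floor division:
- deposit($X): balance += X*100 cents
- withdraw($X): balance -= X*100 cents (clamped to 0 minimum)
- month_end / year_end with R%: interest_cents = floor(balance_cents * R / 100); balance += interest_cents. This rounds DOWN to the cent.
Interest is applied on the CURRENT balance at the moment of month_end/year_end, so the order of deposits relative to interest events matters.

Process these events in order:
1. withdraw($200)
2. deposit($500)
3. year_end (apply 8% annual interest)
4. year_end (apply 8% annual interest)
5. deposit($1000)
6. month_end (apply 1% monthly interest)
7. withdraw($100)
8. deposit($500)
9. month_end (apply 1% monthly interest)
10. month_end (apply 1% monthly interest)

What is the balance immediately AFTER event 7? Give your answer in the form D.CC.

After 1 (withdraw($200)): balance=$0.00 total_interest=$0.00
After 2 (deposit($500)): balance=$500.00 total_interest=$0.00
After 3 (year_end (apply 8% annual interest)): balance=$540.00 total_interest=$40.00
After 4 (year_end (apply 8% annual interest)): balance=$583.20 total_interest=$83.20
After 5 (deposit($1000)): balance=$1583.20 total_interest=$83.20
After 6 (month_end (apply 1% monthly interest)): balance=$1599.03 total_interest=$99.03
After 7 (withdraw($100)): balance=$1499.03 total_interest=$99.03

Answer: 1499.03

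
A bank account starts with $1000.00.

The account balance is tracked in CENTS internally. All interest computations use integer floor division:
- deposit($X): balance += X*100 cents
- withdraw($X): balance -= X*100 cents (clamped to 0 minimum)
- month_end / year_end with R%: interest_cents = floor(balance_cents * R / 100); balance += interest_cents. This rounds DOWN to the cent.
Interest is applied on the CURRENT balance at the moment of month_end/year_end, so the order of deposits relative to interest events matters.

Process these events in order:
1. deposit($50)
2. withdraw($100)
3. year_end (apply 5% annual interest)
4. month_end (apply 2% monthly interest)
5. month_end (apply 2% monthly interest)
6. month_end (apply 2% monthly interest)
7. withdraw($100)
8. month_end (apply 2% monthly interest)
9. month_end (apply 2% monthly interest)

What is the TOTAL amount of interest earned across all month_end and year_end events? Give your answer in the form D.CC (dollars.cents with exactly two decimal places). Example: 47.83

After 1 (deposit($50)): balance=$1050.00 total_interest=$0.00
After 2 (withdraw($100)): balance=$950.00 total_interest=$0.00
After 3 (year_end (apply 5% annual interest)): balance=$997.50 total_interest=$47.50
After 4 (month_end (apply 2% monthly interest)): balance=$1017.45 total_interest=$67.45
After 5 (month_end (apply 2% monthly interest)): balance=$1037.79 total_interest=$87.79
After 6 (month_end (apply 2% monthly interest)): balance=$1058.54 total_interest=$108.54
After 7 (withdraw($100)): balance=$958.54 total_interest=$108.54
After 8 (month_end (apply 2% monthly interest)): balance=$977.71 total_interest=$127.71
After 9 (month_end (apply 2% monthly interest)): balance=$997.26 total_interest=$147.26

Answer: 147.26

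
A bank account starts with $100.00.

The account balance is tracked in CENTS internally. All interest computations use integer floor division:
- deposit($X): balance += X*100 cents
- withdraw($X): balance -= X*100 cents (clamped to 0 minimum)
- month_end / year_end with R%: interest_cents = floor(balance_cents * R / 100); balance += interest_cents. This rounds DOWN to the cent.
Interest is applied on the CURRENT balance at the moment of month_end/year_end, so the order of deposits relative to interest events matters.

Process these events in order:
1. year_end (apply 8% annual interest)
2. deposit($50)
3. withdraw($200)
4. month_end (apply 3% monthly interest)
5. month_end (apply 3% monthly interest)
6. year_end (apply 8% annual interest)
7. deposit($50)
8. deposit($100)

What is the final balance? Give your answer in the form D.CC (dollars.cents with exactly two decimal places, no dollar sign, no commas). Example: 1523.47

After 1 (year_end (apply 8% annual interest)): balance=$108.00 total_interest=$8.00
After 2 (deposit($50)): balance=$158.00 total_interest=$8.00
After 3 (withdraw($200)): balance=$0.00 total_interest=$8.00
After 4 (month_end (apply 3% monthly interest)): balance=$0.00 total_interest=$8.00
After 5 (month_end (apply 3% monthly interest)): balance=$0.00 total_interest=$8.00
After 6 (year_end (apply 8% annual interest)): balance=$0.00 total_interest=$8.00
After 7 (deposit($50)): balance=$50.00 total_interest=$8.00
After 8 (deposit($100)): balance=$150.00 total_interest=$8.00

Answer: 150.00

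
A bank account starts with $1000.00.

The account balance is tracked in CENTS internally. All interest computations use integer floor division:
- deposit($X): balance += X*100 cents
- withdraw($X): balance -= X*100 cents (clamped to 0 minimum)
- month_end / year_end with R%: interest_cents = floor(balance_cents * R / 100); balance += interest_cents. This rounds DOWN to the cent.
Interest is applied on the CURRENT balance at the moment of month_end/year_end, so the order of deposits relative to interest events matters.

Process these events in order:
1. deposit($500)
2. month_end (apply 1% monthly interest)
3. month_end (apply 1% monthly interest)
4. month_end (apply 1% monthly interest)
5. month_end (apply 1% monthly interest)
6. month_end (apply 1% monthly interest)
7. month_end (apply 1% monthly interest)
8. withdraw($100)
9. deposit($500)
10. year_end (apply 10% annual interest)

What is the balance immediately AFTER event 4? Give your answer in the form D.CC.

Answer: 1545.45

Derivation:
After 1 (deposit($500)): balance=$1500.00 total_interest=$0.00
After 2 (month_end (apply 1% monthly interest)): balance=$1515.00 total_interest=$15.00
After 3 (month_end (apply 1% monthly interest)): balance=$1530.15 total_interest=$30.15
After 4 (month_end (apply 1% monthly interest)): balance=$1545.45 total_interest=$45.45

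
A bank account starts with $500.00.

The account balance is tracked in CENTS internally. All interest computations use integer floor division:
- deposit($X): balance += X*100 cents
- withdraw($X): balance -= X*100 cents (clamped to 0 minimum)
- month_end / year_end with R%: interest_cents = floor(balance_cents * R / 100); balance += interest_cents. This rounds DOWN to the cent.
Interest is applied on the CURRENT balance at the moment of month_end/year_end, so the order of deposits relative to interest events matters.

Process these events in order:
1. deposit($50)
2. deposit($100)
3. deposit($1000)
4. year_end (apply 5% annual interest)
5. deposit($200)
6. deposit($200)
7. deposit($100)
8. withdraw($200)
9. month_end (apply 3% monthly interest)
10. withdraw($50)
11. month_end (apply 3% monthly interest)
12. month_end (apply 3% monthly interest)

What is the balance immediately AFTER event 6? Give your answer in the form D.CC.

Answer: 2132.50

Derivation:
After 1 (deposit($50)): balance=$550.00 total_interest=$0.00
After 2 (deposit($100)): balance=$650.00 total_interest=$0.00
After 3 (deposit($1000)): balance=$1650.00 total_interest=$0.00
After 4 (year_end (apply 5% annual interest)): balance=$1732.50 total_interest=$82.50
After 5 (deposit($200)): balance=$1932.50 total_interest=$82.50
After 6 (deposit($200)): balance=$2132.50 total_interest=$82.50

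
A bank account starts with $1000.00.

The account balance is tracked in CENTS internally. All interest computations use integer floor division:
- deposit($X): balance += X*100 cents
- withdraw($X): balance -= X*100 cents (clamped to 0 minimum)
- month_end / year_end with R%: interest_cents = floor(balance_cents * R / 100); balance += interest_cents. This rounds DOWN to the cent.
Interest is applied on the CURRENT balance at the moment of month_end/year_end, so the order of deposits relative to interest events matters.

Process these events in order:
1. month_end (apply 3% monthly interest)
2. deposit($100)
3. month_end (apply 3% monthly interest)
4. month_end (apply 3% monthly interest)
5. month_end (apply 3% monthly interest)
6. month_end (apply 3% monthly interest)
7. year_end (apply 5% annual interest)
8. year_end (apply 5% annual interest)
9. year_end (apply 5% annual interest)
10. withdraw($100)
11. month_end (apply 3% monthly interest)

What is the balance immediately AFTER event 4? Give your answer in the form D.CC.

After 1 (month_end (apply 3% monthly interest)): balance=$1030.00 total_interest=$30.00
After 2 (deposit($100)): balance=$1130.00 total_interest=$30.00
After 3 (month_end (apply 3% monthly interest)): balance=$1163.90 total_interest=$63.90
After 4 (month_end (apply 3% monthly interest)): balance=$1198.81 total_interest=$98.81

Answer: 1198.81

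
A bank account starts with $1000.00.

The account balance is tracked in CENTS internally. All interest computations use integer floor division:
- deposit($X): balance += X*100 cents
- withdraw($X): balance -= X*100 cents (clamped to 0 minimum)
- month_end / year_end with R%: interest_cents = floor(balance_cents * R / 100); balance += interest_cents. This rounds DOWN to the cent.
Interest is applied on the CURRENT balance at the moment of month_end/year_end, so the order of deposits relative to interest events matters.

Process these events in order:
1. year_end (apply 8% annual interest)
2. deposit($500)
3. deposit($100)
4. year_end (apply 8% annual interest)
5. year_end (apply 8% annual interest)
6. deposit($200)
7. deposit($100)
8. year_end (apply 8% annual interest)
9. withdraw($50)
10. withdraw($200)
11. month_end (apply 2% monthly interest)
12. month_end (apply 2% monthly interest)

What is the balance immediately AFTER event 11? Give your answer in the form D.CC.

Answer: 2234.11

Derivation:
After 1 (year_end (apply 8% annual interest)): balance=$1080.00 total_interest=$80.00
After 2 (deposit($500)): balance=$1580.00 total_interest=$80.00
After 3 (deposit($100)): balance=$1680.00 total_interest=$80.00
After 4 (year_end (apply 8% annual interest)): balance=$1814.40 total_interest=$214.40
After 5 (year_end (apply 8% annual interest)): balance=$1959.55 total_interest=$359.55
After 6 (deposit($200)): balance=$2159.55 total_interest=$359.55
After 7 (deposit($100)): balance=$2259.55 total_interest=$359.55
After 8 (year_end (apply 8% annual interest)): balance=$2440.31 total_interest=$540.31
After 9 (withdraw($50)): balance=$2390.31 total_interest=$540.31
After 10 (withdraw($200)): balance=$2190.31 total_interest=$540.31
After 11 (month_end (apply 2% monthly interest)): balance=$2234.11 total_interest=$584.11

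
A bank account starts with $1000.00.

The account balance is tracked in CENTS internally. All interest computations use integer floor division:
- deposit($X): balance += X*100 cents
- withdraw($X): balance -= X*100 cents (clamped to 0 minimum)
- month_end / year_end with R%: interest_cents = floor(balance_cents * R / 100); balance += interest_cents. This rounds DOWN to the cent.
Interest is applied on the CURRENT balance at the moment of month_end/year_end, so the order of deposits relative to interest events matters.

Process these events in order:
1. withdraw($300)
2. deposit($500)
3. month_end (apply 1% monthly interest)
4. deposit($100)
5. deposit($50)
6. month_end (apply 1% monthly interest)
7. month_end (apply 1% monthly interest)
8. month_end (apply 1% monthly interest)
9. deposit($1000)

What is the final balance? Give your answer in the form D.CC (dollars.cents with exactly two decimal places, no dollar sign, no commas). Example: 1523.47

After 1 (withdraw($300)): balance=$700.00 total_interest=$0.00
After 2 (deposit($500)): balance=$1200.00 total_interest=$0.00
After 3 (month_end (apply 1% monthly interest)): balance=$1212.00 total_interest=$12.00
After 4 (deposit($100)): balance=$1312.00 total_interest=$12.00
After 5 (deposit($50)): balance=$1362.00 total_interest=$12.00
After 6 (month_end (apply 1% monthly interest)): balance=$1375.62 total_interest=$25.62
After 7 (month_end (apply 1% monthly interest)): balance=$1389.37 total_interest=$39.37
After 8 (month_end (apply 1% monthly interest)): balance=$1403.26 total_interest=$53.26
After 9 (deposit($1000)): balance=$2403.26 total_interest=$53.26

Answer: 2403.26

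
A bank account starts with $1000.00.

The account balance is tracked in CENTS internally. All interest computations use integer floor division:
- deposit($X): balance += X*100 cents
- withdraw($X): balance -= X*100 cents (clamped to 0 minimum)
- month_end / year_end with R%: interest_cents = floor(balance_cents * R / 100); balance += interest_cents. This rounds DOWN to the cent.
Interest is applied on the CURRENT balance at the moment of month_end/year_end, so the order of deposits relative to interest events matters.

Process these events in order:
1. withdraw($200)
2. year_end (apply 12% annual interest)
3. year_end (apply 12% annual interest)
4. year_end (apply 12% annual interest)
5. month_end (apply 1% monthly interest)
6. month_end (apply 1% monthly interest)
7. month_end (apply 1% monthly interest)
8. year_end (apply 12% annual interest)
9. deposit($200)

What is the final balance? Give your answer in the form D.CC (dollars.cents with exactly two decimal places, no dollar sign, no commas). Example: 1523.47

After 1 (withdraw($200)): balance=$800.00 total_interest=$0.00
After 2 (year_end (apply 12% annual interest)): balance=$896.00 total_interest=$96.00
After 3 (year_end (apply 12% annual interest)): balance=$1003.52 total_interest=$203.52
After 4 (year_end (apply 12% annual interest)): balance=$1123.94 total_interest=$323.94
After 5 (month_end (apply 1% monthly interest)): balance=$1135.17 total_interest=$335.17
After 6 (month_end (apply 1% monthly interest)): balance=$1146.52 total_interest=$346.52
After 7 (month_end (apply 1% monthly interest)): balance=$1157.98 total_interest=$357.98
After 8 (year_end (apply 12% annual interest)): balance=$1296.93 total_interest=$496.93
After 9 (deposit($200)): balance=$1496.93 total_interest=$496.93

Answer: 1496.93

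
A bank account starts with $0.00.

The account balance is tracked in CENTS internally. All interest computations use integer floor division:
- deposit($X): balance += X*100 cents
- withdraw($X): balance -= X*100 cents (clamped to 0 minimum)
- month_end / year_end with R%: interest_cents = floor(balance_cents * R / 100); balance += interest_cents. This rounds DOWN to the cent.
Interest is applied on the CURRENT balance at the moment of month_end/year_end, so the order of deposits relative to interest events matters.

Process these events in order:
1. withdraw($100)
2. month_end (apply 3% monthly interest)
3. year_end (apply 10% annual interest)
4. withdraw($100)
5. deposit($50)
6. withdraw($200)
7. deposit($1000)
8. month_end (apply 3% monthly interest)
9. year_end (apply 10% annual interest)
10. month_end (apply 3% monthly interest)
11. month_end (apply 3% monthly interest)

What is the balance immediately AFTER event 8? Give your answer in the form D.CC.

Answer: 1030.00

Derivation:
After 1 (withdraw($100)): balance=$0.00 total_interest=$0.00
After 2 (month_end (apply 3% monthly interest)): balance=$0.00 total_interest=$0.00
After 3 (year_end (apply 10% annual interest)): balance=$0.00 total_interest=$0.00
After 4 (withdraw($100)): balance=$0.00 total_interest=$0.00
After 5 (deposit($50)): balance=$50.00 total_interest=$0.00
After 6 (withdraw($200)): balance=$0.00 total_interest=$0.00
After 7 (deposit($1000)): balance=$1000.00 total_interest=$0.00
After 8 (month_end (apply 3% monthly interest)): balance=$1030.00 total_interest=$30.00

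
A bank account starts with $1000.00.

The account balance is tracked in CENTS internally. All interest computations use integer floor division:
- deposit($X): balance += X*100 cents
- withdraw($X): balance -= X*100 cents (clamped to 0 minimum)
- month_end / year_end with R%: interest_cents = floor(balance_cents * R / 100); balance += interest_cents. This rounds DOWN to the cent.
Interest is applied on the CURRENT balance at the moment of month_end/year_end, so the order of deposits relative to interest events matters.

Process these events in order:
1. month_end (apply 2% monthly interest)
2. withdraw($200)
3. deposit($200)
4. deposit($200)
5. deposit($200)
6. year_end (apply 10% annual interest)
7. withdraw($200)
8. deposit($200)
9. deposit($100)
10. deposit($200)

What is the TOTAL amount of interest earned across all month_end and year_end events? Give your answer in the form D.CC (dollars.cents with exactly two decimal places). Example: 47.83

Answer: 162.00

Derivation:
After 1 (month_end (apply 2% monthly interest)): balance=$1020.00 total_interest=$20.00
After 2 (withdraw($200)): balance=$820.00 total_interest=$20.00
After 3 (deposit($200)): balance=$1020.00 total_interest=$20.00
After 4 (deposit($200)): balance=$1220.00 total_interest=$20.00
After 5 (deposit($200)): balance=$1420.00 total_interest=$20.00
After 6 (year_end (apply 10% annual interest)): balance=$1562.00 total_interest=$162.00
After 7 (withdraw($200)): balance=$1362.00 total_interest=$162.00
After 8 (deposit($200)): balance=$1562.00 total_interest=$162.00
After 9 (deposit($100)): balance=$1662.00 total_interest=$162.00
After 10 (deposit($200)): balance=$1862.00 total_interest=$162.00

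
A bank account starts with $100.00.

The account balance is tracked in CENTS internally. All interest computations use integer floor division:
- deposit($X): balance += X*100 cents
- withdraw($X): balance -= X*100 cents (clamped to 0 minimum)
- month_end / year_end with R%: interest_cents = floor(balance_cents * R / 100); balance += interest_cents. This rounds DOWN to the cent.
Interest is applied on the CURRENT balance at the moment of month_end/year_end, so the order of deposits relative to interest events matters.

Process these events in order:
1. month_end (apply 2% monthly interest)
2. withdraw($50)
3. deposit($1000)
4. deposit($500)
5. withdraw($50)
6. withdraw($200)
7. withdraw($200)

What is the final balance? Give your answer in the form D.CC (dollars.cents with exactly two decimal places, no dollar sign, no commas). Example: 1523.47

After 1 (month_end (apply 2% monthly interest)): balance=$102.00 total_interest=$2.00
After 2 (withdraw($50)): balance=$52.00 total_interest=$2.00
After 3 (deposit($1000)): balance=$1052.00 total_interest=$2.00
After 4 (deposit($500)): balance=$1552.00 total_interest=$2.00
After 5 (withdraw($50)): balance=$1502.00 total_interest=$2.00
After 6 (withdraw($200)): balance=$1302.00 total_interest=$2.00
After 7 (withdraw($200)): balance=$1102.00 total_interest=$2.00

Answer: 1102.00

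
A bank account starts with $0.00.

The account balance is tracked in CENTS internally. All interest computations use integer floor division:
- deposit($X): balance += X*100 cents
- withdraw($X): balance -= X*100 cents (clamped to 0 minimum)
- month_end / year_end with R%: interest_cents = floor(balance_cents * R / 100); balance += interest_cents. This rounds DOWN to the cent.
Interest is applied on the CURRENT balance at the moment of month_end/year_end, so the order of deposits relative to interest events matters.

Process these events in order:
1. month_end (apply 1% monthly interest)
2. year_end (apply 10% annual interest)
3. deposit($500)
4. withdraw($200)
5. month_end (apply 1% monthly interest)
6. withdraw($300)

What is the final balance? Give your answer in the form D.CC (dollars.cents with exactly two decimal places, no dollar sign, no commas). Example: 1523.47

Answer: 3.00

Derivation:
After 1 (month_end (apply 1% monthly interest)): balance=$0.00 total_interest=$0.00
After 2 (year_end (apply 10% annual interest)): balance=$0.00 total_interest=$0.00
After 3 (deposit($500)): balance=$500.00 total_interest=$0.00
After 4 (withdraw($200)): balance=$300.00 total_interest=$0.00
After 5 (month_end (apply 1% monthly interest)): balance=$303.00 total_interest=$3.00
After 6 (withdraw($300)): balance=$3.00 total_interest=$3.00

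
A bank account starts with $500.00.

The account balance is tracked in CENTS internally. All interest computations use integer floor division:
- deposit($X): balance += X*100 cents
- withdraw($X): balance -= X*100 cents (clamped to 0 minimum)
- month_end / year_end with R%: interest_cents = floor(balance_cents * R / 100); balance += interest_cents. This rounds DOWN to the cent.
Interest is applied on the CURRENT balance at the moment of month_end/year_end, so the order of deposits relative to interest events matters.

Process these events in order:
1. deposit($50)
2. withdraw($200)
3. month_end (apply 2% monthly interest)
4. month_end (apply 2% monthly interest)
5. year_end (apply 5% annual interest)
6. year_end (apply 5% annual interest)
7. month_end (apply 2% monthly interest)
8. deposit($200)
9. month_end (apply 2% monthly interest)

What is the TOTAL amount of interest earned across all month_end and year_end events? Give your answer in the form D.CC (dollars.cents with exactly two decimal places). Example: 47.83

Answer: 71.65

Derivation:
After 1 (deposit($50)): balance=$550.00 total_interest=$0.00
After 2 (withdraw($200)): balance=$350.00 total_interest=$0.00
After 3 (month_end (apply 2% monthly interest)): balance=$357.00 total_interest=$7.00
After 4 (month_end (apply 2% monthly interest)): balance=$364.14 total_interest=$14.14
After 5 (year_end (apply 5% annual interest)): balance=$382.34 total_interest=$32.34
After 6 (year_end (apply 5% annual interest)): balance=$401.45 total_interest=$51.45
After 7 (month_end (apply 2% monthly interest)): balance=$409.47 total_interest=$59.47
After 8 (deposit($200)): balance=$609.47 total_interest=$59.47
After 9 (month_end (apply 2% monthly interest)): balance=$621.65 total_interest=$71.65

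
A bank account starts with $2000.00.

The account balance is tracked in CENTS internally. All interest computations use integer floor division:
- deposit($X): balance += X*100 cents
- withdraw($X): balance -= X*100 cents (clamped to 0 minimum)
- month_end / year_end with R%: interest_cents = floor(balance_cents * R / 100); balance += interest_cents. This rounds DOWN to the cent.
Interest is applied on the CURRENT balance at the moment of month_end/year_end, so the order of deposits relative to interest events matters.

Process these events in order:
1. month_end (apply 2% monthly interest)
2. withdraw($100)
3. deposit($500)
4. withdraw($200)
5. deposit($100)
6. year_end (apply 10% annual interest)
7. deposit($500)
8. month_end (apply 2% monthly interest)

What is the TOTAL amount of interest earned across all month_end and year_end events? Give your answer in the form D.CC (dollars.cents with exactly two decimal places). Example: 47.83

Answer: 335.48

Derivation:
After 1 (month_end (apply 2% monthly interest)): balance=$2040.00 total_interest=$40.00
After 2 (withdraw($100)): balance=$1940.00 total_interest=$40.00
After 3 (deposit($500)): balance=$2440.00 total_interest=$40.00
After 4 (withdraw($200)): balance=$2240.00 total_interest=$40.00
After 5 (deposit($100)): balance=$2340.00 total_interest=$40.00
After 6 (year_end (apply 10% annual interest)): balance=$2574.00 total_interest=$274.00
After 7 (deposit($500)): balance=$3074.00 total_interest=$274.00
After 8 (month_end (apply 2% monthly interest)): balance=$3135.48 total_interest=$335.48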